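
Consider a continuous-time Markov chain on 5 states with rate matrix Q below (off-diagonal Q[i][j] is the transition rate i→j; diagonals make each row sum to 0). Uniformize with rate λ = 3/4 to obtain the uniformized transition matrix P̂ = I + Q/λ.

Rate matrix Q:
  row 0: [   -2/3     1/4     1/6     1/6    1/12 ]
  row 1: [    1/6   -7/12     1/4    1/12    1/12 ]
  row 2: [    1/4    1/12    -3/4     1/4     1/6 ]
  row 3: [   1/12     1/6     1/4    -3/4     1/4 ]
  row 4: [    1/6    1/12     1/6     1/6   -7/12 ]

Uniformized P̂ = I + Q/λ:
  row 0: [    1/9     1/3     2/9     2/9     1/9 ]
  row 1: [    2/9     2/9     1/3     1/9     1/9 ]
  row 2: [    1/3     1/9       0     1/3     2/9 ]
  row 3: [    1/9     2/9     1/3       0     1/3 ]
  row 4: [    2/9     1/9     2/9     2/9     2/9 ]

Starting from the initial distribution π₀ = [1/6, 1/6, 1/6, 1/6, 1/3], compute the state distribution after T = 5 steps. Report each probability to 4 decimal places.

t=0: π = [0.1667, 0.1667, 0.1667, 0.1667, 0.3333]
t=1: π = [0.2037, 0.1852, 0.2222, 0.1852, 0.2037]
t=2: π = [0.2037, 0.1975, 0.2140, 0.1852, 0.1996]
t=3: π = [0.2028, 0.1989, 0.2172, 0.1829, 0.1982]
t=4: π = [0.2035, 0.1986, 0.2164, 0.1836, 0.1979]
t=5: π = [0.2033, 0.1988, 0.2166, 0.1834, 0.1979]

π = [0.2033, 0.1988, 0.2166, 0.1834, 0.1979]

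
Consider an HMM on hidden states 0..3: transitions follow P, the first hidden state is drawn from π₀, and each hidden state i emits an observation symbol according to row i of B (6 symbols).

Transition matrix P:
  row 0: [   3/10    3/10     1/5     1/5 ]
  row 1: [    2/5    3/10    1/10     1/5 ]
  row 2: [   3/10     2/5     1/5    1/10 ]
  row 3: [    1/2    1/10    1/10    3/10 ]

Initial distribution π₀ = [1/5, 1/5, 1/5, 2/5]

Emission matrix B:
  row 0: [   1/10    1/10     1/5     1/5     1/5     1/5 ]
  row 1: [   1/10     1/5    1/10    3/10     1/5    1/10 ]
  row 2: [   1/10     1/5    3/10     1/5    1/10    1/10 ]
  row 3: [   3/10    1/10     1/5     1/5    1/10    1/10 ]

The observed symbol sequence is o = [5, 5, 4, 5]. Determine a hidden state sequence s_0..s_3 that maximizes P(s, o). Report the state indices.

t=0: δ = [4.000e-02, 2.000e-02, 2.000e-02, 4.000e-02]  (obs o_0=5)
t=1: δ = [4.000e-03, 1.200e-03, 8.000e-04, 1.200e-03]  ψ = [3, 0, 0, 3]  (obs o_1=5)
t=2: δ = [2.400e-04, 2.400e-04, 8.000e-05, 8.000e-05]  ψ = [0, 0, 0, 0]  (obs o_2=4)
t=3: δ = [1.920e-05, 7.200e-06, 4.800e-06, 4.800e-06]  ψ = [1, 0, 0, 0]  (obs o_3=5)
backtrack: best end state = 0; path = [3, 0, 1, 0]

path = [3, 0, 1, 0]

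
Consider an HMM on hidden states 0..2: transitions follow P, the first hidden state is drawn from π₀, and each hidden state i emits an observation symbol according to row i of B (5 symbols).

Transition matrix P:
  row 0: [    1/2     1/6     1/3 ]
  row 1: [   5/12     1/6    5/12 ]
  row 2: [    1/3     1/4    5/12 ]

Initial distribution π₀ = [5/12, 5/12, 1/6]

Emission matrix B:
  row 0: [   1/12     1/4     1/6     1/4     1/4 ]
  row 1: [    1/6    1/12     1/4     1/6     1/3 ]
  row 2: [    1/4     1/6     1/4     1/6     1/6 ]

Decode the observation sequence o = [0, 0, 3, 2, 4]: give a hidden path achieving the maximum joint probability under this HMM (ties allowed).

t=0: δ = [3.472e-02, 6.944e-02, 4.167e-02]  (obs o_0=0)
t=1: δ = [2.411e-03, 1.929e-03, 7.234e-03]  ψ = [1, 1, 1]  (obs o_1=0)
t=2: δ = [6.028e-04, 3.014e-04, 5.023e-04]  ψ = [2, 2, 2]  (obs o_2=3)
t=3: δ = [5.023e-05, 3.140e-05, 5.233e-05]  ψ = [0, 2, 2]  (obs o_3=2)
t=4: δ = [6.279e-06, 4.361e-06, 3.634e-06]  ψ = [0, 2, 2]  (obs o_4=4)
backtrack: best end state = 0; path = [1, 2, 0, 0, 0]

path = [1, 2, 0, 0, 0]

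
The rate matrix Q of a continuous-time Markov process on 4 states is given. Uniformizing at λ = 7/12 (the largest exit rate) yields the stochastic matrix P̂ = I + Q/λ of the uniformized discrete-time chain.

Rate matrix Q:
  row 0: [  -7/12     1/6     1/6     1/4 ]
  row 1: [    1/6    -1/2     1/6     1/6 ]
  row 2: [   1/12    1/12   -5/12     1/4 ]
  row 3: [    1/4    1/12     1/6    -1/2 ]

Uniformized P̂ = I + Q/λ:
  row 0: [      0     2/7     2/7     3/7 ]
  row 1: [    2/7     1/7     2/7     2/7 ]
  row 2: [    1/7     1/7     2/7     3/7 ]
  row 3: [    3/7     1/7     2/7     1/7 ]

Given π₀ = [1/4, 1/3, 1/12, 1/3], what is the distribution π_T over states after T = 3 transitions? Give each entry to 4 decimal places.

π = [0.2296, 0.1735, 0.2857, 0.3112]

t=0: π = [0.2500, 0.3333, 0.0833, 0.3333]
t=1: π = [0.2500, 0.1786, 0.2857, 0.2857]
t=2: π = [0.2143, 0.1786, 0.2857, 0.3214]
t=3: π = [0.2296, 0.1735, 0.2857, 0.3112]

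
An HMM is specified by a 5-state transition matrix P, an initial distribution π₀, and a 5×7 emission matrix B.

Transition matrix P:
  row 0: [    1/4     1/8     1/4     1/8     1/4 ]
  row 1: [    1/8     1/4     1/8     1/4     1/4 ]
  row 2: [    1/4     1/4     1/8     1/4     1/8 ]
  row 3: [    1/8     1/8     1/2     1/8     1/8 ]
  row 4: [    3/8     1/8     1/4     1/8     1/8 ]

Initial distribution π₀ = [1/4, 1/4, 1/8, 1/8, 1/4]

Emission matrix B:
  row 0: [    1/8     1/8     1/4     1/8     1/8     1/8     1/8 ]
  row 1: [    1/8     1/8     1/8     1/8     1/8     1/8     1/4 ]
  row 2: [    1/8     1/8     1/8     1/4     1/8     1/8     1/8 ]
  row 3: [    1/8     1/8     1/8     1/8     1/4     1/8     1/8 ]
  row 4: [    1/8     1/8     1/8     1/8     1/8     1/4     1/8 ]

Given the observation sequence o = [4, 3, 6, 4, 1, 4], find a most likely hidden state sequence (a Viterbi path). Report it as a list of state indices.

t=0: δ = [3.125e-02, 3.125e-02, 1.562e-02, 3.125e-02, 3.125e-02]  (obs o_0=4)
t=1: δ = [1.465e-03, 9.766e-04, 3.906e-03, 9.766e-04, 9.766e-04]  ψ = [4, 1, 3, 1, 0]  (obs o_1=3)
t=2: δ = [1.221e-04, 2.441e-04, 6.104e-05, 1.221e-04, 6.104e-05]  ψ = [2, 2, 2, 2, 2]  (obs o_2=6)
t=3: δ = [3.815e-06, 7.629e-06, 7.629e-06, 1.526e-05, 7.629e-06]  ψ = [0, 1, 3, 1, 1]  (obs o_3=4)
t=4: δ = [3.576e-07, 2.384e-07, 9.537e-07, 2.384e-07, 2.384e-07]  ψ = [4, 1, 3, 1, 1]  (obs o_4=1)
t=5: δ = [2.980e-08, 2.980e-08, 1.490e-08, 5.960e-08, 1.490e-08]  ψ = [2, 2, 2, 2, 2]  (obs o_5=4)
backtrack: best end state = 3; path = [3, 2, 1, 3, 2, 3]

path = [3, 2, 1, 3, 2, 3]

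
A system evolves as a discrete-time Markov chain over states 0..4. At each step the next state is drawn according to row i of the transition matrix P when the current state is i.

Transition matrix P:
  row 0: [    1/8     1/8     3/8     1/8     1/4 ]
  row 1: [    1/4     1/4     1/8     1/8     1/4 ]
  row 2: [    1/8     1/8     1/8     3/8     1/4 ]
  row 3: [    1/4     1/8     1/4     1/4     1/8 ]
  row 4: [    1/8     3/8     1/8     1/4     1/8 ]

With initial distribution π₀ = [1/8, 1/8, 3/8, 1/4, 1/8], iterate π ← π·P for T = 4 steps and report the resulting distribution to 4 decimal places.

π = [0.1782, 0.1990, 0.1981, 0.2278, 0.1968]

t=0: π = [0.1250, 0.1250, 0.3750, 0.2500, 0.1250]
t=1: π = [0.1719, 0.1719, 0.1875, 0.2656, 0.2031]
t=2: π = [0.1797, 0.1973, 0.2012, 0.2305, 0.1914]
t=3: π = [0.1785, 0.1975, 0.1987, 0.2280, 0.1973]
t=4: π = [0.1782, 0.1990, 0.1981, 0.2278, 0.1968]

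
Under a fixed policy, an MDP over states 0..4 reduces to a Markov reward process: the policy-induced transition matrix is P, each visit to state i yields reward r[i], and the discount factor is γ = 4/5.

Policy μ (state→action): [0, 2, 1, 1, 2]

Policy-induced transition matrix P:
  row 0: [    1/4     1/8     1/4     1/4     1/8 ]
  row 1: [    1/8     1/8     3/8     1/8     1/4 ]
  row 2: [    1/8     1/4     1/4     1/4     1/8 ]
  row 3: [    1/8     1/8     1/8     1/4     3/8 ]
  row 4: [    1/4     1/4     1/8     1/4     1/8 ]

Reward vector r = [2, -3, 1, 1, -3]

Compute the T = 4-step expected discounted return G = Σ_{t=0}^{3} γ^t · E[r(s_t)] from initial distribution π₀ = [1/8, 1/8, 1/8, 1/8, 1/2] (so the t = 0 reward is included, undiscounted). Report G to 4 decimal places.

G = -2.0136

t=0: π = [0.1250, 0.1250, 0.1250, 0.1250, 0.5000], E[r] = -1.3750, γ^t·E[r] = -1.375000, running G = -1.375000
t=1: π = [0.2031, 0.2031, 0.1875, 0.2344, 0.1719], E[r] = -0.2969, γ^t·E[r] = -0.237500, running G = -1.612500
t=2: π = [0.1719, 0.1699, 0.2246, 0.2246, 0.2090], E[r] = -0.3438, γ^t·E[r] = -0.220000, running G = -1.832500
t=3: π = [0.1726, 0.1792, 0.2170, 0.2288, 0.2024], E[r] = -0.3538, γ^t·E[r] = -0.181125, running G = -2.013625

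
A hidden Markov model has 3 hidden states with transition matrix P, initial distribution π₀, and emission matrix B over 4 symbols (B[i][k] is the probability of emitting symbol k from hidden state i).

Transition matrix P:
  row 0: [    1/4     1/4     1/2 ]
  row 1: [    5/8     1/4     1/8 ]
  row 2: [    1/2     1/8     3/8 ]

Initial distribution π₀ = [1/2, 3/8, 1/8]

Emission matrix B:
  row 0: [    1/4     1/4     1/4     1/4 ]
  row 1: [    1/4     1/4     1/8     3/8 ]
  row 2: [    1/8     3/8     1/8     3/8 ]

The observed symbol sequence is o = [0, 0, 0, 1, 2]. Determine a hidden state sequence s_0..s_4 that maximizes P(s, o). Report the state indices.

t=0: δ = [1.250e-01, 9.375e-02, 1.562e-02]  (obs o_0=0)
t=1: δ = [1.465e-02, 7.812e-03, 7.812e-03]  ψ = [1, 0, 0]  (obs o_1=0)
t=2: δ = [1.221e-03, 9.155e-04, 9.155e-04]  ψ = [1, 0, 0]  (obs o_2=0)
t=3: δ = [1.431e-04, 7.629e-05, 2.289e-04]  ψ = [1, 0, 0]  (obs o_3=1)
t=4: δ = [2.861e-05, 4.470e-06, 1.073e-05]  ψ = [2, 0, 2]  (obs o_4=2)
backtrack: best end state = 0; path = [0, 1, 0, 2, 0]

path = [0, 1, 0, 2, 0]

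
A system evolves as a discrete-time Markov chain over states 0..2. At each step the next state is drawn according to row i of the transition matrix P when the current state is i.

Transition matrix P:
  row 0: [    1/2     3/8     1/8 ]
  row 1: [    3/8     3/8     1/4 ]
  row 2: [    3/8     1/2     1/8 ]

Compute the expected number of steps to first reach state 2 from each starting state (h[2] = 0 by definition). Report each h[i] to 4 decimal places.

h = [5.8182, 5.0909, 0.0000]

First-step conditioning: h[2] = 0; for i ≠ 2, h[i] = 1 + Σ_k P[i][k]·h[k].
  h[0] = 1 + 1/2·h[0] + 3/8·h[1]
  h[1] = 1 + 3/8·h[0] + 3/8·h[1]
Solving the 2×2 linear system over states ≠ 2 gives exactly h = [64/11, 56/11, 0] (h[2] = 0 is the target).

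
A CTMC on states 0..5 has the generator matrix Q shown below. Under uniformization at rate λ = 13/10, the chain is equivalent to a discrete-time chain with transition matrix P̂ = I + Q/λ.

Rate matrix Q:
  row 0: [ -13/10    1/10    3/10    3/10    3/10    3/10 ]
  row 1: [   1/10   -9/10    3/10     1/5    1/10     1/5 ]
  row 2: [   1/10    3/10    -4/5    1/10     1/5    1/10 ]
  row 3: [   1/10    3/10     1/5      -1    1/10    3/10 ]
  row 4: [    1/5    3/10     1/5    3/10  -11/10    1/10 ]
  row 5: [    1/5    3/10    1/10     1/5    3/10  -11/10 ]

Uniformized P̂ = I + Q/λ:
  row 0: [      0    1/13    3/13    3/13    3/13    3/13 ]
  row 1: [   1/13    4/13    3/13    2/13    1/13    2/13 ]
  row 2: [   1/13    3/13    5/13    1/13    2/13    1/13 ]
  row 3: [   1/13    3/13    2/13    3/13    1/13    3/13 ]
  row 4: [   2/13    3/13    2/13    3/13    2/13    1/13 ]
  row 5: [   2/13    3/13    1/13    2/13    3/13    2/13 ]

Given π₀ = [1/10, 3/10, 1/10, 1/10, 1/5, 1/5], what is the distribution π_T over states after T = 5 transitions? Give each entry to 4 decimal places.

t=0: π = [0.1000, 0.3000, 0.1000, 0.1000, 0.2000, 0.2000]
t=1: π = [0.1000, 0.2385, 0.1923, 0.1769, 0.1462, 0.1462]
t=2: π = [0.0917, 0.2337, 0.2130, 0.1716, 0.1408, 0.1491]
t=3: π = [0.0922, 0.2346, 0.2166, 0.1685, 0.1412, 0.1469]
t=4: π = [0.0920, 0.2346, 0.2177, 0.1681, 0.1412, 0.1464]
t=5: π = [0.0920, 0.2347, 0.2179, 0.1680, 0.1412, 0.1462]

π = [0.0920, 0.2347, 0.2179, 0.1680, 0.1412, 0.1462]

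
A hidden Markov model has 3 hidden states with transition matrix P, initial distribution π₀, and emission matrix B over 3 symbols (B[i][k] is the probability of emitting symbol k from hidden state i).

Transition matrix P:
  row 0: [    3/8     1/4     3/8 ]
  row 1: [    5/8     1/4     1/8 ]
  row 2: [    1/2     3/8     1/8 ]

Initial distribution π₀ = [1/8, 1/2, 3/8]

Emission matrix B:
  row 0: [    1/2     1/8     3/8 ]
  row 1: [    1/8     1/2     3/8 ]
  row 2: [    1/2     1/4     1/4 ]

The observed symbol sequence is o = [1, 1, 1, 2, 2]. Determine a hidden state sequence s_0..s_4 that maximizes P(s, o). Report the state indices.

t=0: δ = [1.562e-02, 2.500e-01, 9.375e-02]  (obs o_0=1)
t=1: δ = [1.953e-02, 3.125e-02, 7.812e-03]  ψ = [1, 1, 1]  (obs o_1=1)
t=2: δ = [2.441e-03, 3.906e-03, 1.831e-03]  ψ = [1, 1, 0]  (obs o_2=1)
t=3: δ = [9.155e-04, 3.662e-04, 2.289e-04]  ψ = [1, 1, 0]  (obs o_3=2)
t=4: δ = [1.287e-04, 8.583e-05, 8.583e-05]  ψ = [0, 0, 0]  (obs o_4=2)
backtrack: best end state = 0; path = [1, 1, 1, 0, 0]

path = [1, 1, 1, 0, 0]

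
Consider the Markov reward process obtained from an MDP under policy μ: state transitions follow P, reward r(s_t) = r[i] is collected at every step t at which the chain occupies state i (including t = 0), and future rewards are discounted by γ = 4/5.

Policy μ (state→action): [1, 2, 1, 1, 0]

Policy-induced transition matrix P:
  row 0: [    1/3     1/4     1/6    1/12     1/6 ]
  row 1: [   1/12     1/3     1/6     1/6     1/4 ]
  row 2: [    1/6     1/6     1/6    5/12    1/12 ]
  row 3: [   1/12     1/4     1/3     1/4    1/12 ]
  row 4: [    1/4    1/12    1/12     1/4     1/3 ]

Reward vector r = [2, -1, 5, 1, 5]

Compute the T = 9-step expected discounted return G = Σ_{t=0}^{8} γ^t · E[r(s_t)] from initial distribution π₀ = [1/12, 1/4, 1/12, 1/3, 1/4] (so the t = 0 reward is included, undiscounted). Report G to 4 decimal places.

G = 9.3403

t=0: π = [0.0833, 0.2500, 0.0833, 0.3333, 0.2500], E[r] = 1.9167, γ^t·E[r] = 1.916667, running G = 1.916667
t=1: π = [0.1528, 0.2222, 0.2014, 0.2292, 0.1944], E[r] = 2.2917, γ^t·E[r] = 1.833333, running G = 3.750000
t=2: π = [0.1707, 0.2193, 0.1887, 0.2396, 0.1817], E[r] = 2.2135, γ^t·E[r] = 1.416667, running G = 5.166667
t=3: π = [0.1720, 0.2223, 0.1915, 0.2347, 0.1795], E[r] = 2.2115, γ^t·E[r] = 1.132272, running G = 6.298938
t=4: π = [0.1722, 0.2226, 0.1908, 0.2347, 0.1796], E[r] = 2.2086, γ^t·E[r] = 0.904650, running G = 7.203588
t=5: π = [0.1722, 0.2227, 0.1908, 0.2345, 0.1797], E[r] = 2.2088, γ^t·E[r] = 0.723790, running G = 7.927378
t=6: π = [0.1722, 0.2227, 0.1908, 0.2345, 0.1797], E[r] = 2.2089, γ^t·E[r] = 0.579041, running G = 8.506419
t=7: π = [0.1722, 0.2227, 0.1908, 0.2345, 0.1797], E[r] = 2.2089, γ^t·E[r] = 0.463240, running G = 8.969659
t=8: π = [0.1722, 0.2227, 0.1908, 0.2345, 0.1797], E[r] = 2.2089, γ^t·E[r] = 0.370593, running G = 9.340252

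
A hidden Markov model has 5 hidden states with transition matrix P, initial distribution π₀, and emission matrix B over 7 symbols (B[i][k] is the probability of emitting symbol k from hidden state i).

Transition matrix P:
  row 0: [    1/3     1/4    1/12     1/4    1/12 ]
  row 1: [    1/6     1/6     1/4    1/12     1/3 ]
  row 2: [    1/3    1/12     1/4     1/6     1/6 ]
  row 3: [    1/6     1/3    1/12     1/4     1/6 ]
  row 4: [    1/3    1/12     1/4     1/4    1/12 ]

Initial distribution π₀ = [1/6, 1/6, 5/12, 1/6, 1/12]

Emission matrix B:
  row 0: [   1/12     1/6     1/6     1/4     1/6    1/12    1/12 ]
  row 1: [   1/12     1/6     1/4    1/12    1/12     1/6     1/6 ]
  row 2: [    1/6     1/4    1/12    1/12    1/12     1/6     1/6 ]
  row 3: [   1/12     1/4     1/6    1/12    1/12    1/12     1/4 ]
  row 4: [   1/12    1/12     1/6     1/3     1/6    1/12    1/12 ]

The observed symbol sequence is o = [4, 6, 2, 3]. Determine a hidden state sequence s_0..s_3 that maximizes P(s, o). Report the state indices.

t=0: δ = [2.778e-02, 1.389e-02, 3.472e-02, 1.389e-02, 1.389e-02]  (obs o_0=4)
t=1: δ = [9.645e-04, 1.157e-03, 1.447e-03, 1.736e-03, 4.823e-04]  ψ = [2, 0, 2, 0, 2]  (obs o_1=6)
t=2: δ = [8.038e-05, 1.447e-04, 3.014e-05, 7.234e-05, 6.430e-05]  ψ = [2, 3, 2, 3, 1]  (obs o_2=2)
t=3: δ = [6.698e-06, 2.009e-06, 3.014e-06, 1.674e-06, 1.608e-05]  ψ = [0, 1, 1, 0, 1]  (obs o_3=3)
backtrack: best end state = 4; path = [0, 3, 1, 4]

path = [0, 3, 1, 4]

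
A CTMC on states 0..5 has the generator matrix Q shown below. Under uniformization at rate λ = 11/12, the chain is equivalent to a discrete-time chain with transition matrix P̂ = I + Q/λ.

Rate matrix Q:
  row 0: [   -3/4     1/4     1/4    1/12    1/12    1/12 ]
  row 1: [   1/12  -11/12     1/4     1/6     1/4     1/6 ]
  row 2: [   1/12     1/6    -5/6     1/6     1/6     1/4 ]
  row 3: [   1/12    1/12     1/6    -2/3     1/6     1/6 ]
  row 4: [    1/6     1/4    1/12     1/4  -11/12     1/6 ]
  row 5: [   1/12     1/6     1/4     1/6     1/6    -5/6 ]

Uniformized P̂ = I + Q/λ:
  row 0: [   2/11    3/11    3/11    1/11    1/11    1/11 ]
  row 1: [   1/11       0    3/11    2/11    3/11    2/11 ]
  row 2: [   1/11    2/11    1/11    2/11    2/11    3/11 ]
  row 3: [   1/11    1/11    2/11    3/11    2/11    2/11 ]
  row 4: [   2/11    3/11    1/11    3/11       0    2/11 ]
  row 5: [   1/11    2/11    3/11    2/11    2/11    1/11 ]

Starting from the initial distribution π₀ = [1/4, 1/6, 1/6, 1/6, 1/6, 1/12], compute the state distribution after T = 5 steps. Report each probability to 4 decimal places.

π = [0.1157, 0.1592, 0.1908, 0.2042, 0.1571, 0.1730]

t=0: π = [0.2500, 0.1667, 0.1667, 0.1667, 0.1667, 0.0833]
t=1: π = [0.1288, 0.1742, 0.1970, 0.1894, 0.1439, 0.1667]
t=2: π = [0.1157, 0.1577, 0.1935, 0.2004, 0.1598, 0.1729]
t=3: π = [0.1160, 0.1600, 0.1903, 0.2040, 0.1566, 0.1732]
t=4: π = [0.1157, 0.1590, 0.1911, 0.2041, 0.1573, 0.1728]
t=5: π = [0.1157, 0.1592, 0.1908, 0.2042, 0.1571, 0.1730]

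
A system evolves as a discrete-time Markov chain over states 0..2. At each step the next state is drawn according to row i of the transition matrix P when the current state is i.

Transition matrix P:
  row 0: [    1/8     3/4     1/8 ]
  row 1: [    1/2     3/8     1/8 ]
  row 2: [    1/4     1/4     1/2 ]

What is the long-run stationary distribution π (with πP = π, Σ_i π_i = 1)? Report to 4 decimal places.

Balance equations π_j = Σ_i π_i·P[i][j]:
  π_0 = 1/8·π_0 + 1/2·π_1 + 1/4·π_2
  π_1 = 3/4·π_0 + 3/8·π_1 + 1/4·π_2
  normalize: π_0 + π_1 + π_2 = 1
Solving the linear system gives exactly π = [18/55, 26/55, 1/5].

π = [0.3273, 0.4727, 0.2000]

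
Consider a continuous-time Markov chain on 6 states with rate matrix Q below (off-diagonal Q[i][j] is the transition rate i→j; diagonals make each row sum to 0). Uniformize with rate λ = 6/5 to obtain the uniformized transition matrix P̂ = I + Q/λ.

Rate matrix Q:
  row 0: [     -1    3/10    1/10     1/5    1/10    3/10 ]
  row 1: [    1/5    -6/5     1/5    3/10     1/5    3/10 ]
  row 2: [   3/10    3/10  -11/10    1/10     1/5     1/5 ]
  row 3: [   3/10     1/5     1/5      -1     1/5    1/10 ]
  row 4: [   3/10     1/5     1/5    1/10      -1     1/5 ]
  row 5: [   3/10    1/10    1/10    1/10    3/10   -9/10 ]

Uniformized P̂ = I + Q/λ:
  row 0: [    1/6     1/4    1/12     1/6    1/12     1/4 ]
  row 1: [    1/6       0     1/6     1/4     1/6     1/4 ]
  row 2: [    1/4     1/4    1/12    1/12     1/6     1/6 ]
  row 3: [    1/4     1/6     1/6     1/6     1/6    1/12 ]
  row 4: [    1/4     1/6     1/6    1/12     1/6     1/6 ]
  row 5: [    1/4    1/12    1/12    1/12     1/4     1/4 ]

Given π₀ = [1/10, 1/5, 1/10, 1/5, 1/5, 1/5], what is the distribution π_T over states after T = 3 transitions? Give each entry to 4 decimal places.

t=0: π = [0.1000, 0.2000, 0.1000, 0.2000, 0.2000, 0.2000]
t=1: π = [0.2250, 0.1333, 0.1333, 0.1417, 0.1750, 0.1917]
t=2: π = [0.2201, 0.1583, 0.1208, 0.1361, 0.1639, 0.2007]
t=3: π = [0.2185, 0.1520, 0.1215, 0.1394, 0.1650, 0.2036]

π = [0.2185, 0.1520, 0.1215, 0.1394, 0.1650, 0.2036]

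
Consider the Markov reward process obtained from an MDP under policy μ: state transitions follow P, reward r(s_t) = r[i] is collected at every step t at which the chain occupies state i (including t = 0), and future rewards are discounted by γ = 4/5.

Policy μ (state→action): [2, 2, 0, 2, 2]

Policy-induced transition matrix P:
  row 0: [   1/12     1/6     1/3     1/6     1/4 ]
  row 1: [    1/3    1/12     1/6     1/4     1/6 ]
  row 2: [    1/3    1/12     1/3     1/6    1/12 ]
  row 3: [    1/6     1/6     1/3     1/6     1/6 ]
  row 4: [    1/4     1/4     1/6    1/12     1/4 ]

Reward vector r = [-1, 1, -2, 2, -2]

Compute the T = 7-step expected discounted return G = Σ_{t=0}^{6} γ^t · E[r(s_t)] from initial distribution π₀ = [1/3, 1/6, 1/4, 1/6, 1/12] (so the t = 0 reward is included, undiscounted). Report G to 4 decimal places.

t=0: π = [0.3333, 0.1667, 0.2500, 0.1667, 0.0833], E[r] = -0.5000, γ^t·E[r] = -0.500000, running G = -0.500000
t=1: π = [0.2153, 0.1389, 0.2917, 0.1736, 0.1806], E[r] = -0.6736, γ^t·E[r] = -0.538889, running G = -1.038889
t=2: π = [0.2355, 0.1458, 0.2801, 0.1632, 0.1753], E[r] = -0.6742, γ^t·E[r] = -0.431481, running G = -1.470370
t=3: π = [0.2326, 0.1458, 0.2798, 0.1642, 0.1776], E[r] = -0.6732, γ^t·E[r] = -0.344667, running G = -1.815037
t=4: π = [0.2330, 0.1460, 0.2794, 0.1640, 0.1775], E[r] = -0.6729, γ^t·E[r] = -0.275630, running G = -2.090667
t=5: π = [0.2330, 0.1460, 0.2794, 0.1640, 0.1776], E[r] = -0.6729, γ^t·E[r] = -0.220486, running G = -2.311153
t=6: π = [0.2330, 0.1460, 0.2794, 0.1640, 0.1776], E[r] = -0.6729, γ^t·E[r] = -0.176387, running G = -2.487540

G = -2.4875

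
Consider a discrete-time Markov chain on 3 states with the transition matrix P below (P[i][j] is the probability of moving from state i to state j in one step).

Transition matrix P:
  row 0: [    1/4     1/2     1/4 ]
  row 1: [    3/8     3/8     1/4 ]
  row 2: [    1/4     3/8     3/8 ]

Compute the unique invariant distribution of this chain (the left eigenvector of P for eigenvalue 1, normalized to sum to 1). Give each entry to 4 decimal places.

Balance equations π_j = Σ_i π_i·P[i][j]:
  π_0 = 1/4·π_0 + 3/8·π_1 + 1/4·π_2
  π_1 = 1/2·π_0 + 3/8·π_1 + 3/8·π_2
  normalize: π_0 + π_1 + π_2 = 1
Solving the linear system gives exactly π = [19/63, 26/63, 2/7].

π = [0.3016, 0.4127, 0.2857]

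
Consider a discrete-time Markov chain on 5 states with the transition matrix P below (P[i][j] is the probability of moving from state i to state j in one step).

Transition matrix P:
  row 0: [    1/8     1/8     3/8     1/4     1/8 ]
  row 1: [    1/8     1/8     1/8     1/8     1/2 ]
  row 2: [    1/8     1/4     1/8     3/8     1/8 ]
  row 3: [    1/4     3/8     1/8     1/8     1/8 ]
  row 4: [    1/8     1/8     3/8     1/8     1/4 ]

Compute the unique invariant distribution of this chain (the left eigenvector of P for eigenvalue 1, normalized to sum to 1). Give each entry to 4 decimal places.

Balance equations π_j = Σ_i π_i·P[i][j]:
  π_0 = 1/8·π_0 + 1/8·π_1 + 1/8·π_2 + 1/4·π_3 + 1/8·π_4
  π_1 = 1/8·π_0 + 1/8·π_1 + 1/4·π_2 + 3/8·π_3 + 1/8·π_4
  π_2 = 3/8·π_0 + 1/8·π_1 + 1/8·π_2 + 1/8·π_3 + 3/8·π_4
  π_3 = 1/4·π_0 + 1/8·π_1 + 3/8·π_2 + 1/8·π_3 + 1/8·π_4
  normalize: π_0 + π_1 + π_2 + π_3 + π_4 = 1
Solving the linear system gives exactly π = [411/2743, 1109/5486, 603/2743, 545/2743, 1259/5486].

π = [0.1498, 0.2022, 0.2198, 0.1987, 0.2295]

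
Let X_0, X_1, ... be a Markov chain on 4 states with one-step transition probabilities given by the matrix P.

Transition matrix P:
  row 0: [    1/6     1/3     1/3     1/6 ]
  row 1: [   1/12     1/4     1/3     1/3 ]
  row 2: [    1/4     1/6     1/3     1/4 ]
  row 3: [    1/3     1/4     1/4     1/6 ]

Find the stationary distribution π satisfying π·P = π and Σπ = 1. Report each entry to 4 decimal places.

Balance equations π_j = Σ_i π_i·P[i][j]:
  π_0 = 1/6·π_0 + 1/12·π_1 + 1/4·π_2 + 1/3·π_3
  π_1 = 1/3·π_0 + 1/4·π_1 + 1/6·π_2 + 1/4·π_3
  π_2 = 1/3·π_0 + 1/3·π_1 + 1/3·π_2 + 1/4·π_3
  normalize: π_0 + π_1 + π_2 + π_3 = 1
Solving the linear system gives exactly π = [403/1905, 92/381, 598/1905, 148/635].

π = [0.2115, 0.2415, 0.3139, 0.2331]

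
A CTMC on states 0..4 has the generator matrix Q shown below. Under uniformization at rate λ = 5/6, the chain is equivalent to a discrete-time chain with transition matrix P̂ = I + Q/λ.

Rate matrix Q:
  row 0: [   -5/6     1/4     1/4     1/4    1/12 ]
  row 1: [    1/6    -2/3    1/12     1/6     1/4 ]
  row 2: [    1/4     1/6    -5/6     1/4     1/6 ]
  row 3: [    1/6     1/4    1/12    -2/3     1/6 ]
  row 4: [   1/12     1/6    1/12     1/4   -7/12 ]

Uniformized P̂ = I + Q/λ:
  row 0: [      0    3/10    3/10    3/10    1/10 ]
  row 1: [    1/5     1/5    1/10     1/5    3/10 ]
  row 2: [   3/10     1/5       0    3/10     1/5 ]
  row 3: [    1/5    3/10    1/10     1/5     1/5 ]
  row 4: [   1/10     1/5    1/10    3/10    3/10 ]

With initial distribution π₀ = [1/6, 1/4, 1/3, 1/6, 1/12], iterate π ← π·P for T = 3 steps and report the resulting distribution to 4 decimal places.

π = [0.1603, 0.2401, 0.1172, 0.2504, 0.2321]

t=0: π = [0.1667, 0.2500, 0.3333, 0.1667, 0.0833]
t=1: π = [0.1917, 0.2333, 0.1000, 0.2583, 0.2167]
t=2: π = [0.1500, 0.2450, 0.1283, 0.2508, 0.2258]
t=3: π = [0.1603, 0.2401, 0.1172, 0.2504, 0.2321]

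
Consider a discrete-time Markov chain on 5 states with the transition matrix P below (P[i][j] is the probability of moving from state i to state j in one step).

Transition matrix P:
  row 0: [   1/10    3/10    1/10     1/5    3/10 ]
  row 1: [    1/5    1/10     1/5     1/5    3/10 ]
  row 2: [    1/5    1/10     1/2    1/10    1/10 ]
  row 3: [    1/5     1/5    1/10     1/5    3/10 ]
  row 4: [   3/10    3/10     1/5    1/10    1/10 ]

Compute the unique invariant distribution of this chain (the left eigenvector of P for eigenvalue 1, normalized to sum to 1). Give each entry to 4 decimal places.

π = [0.2010, 0.1979, 0.2348, 0.1554, 0.2109]

Balance equations π_j = Σ_i π_i·P[i][j]:
  π_0 = 1/10·π_0 + 1/5·π_1 + 1/5·π_2 + 1/5·π_3 + 3/10·π_4
  π_1 = 3/10·π_0 + 1/10·π_1 + 1/10·π_2 + 1/5·π_3 + 3/10·π_4
  π_2 = 1/10·π_0 + 1/5·π_1 + 1/2·π_2 + 1/10·π_3 + 1/5·π_4
  π_3 = 1/5·π_0 + 1/5·π_1 + 1/10·π_2 + 1/5·π_3 + 1/10·π_4
  normalize: π_0 + π_1 + π_2 + π_3 + π_4 = 1
Solving the linear system gives exactly π = [1831/9110, 1803/9110, 2139/9110, 708/4555, 1921/9110].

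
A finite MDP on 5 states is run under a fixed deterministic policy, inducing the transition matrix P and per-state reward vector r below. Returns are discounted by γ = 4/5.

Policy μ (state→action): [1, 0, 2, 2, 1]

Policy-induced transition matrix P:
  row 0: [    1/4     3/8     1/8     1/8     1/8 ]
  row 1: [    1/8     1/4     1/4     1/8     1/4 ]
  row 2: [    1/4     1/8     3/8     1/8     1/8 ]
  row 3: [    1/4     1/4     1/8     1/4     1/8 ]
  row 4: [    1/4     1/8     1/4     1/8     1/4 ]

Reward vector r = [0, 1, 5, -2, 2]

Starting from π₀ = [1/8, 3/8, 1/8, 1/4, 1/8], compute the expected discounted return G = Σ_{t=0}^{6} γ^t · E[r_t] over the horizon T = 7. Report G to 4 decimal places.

G = 4.9973

t=0: π = [0.1250, 0.3750, 0.1250, 0.2500, 0.1250], E[r] = 0.7500, γ^t·E[r] = 0.750000, running G = 0.750000
t=1: π = [0.2031, 0.2344, 0.2188, 0.1563, 0.1875], E[r] = 1.3906, γ^t·E[r] = 1.112500, running G = 1.862500
t=2: π = [0.2207, 0.2246, 0.2324, 0.1445, 0.1777], E[r] = 1.4531, γ^t·E[r] = 0.930000, running G = 2.792500
t=3: π = [0.2219, 0.2263, 0.2334, 0.1431, 0.1753], E[r] = 1.4578, γ^t·E[r] = 0.746375, running G = 3.538875
t=4: π = [0.2217, 0.2267, 0.2336, 0.1429, 0.1752], E[r] = 1.4590, γ^t·E[r] = 0.597625, running G = 4.136500
t=5: π = [0.2217, 0.2266, 0.2336, 0.1429, 0.1752], E[r] = 1.4595, γ^t·E[r] = 0.478236, running G = 4.614736
t=6: π = [0.2217, 0.2266, 0.2336, 0.1429, 0.1752], E[r] = 1.4595, γ^t·E[r] = 0.382608, running G = 4.997344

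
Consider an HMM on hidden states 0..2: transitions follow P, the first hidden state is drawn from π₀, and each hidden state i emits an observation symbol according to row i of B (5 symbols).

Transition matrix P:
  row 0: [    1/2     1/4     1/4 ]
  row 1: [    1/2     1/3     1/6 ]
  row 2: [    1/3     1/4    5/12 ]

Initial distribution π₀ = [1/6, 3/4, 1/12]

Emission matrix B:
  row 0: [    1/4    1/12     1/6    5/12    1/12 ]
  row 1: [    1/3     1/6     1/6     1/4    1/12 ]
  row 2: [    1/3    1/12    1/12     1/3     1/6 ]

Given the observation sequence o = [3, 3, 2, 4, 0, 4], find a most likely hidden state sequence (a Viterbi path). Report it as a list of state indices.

path = [1, 0, 0, 2, 2, 2]

t=0: δ = [6.944e-02, 1.875e-01, 2.778e-02]  (obs o_0=3)
t=1: δ = [3.906e-02, 1.562e-02, 1.042e-02]  ψ = [1, 1, 1]  (obs o_1=3)
t=2: δ = [3.255e-03, 1.628e-03, 8.138e-04]  ψ = [0, 0, 0]  (obs o_2=2)
t=3: δ = [1.356e-04, 6.782e-05, 1.356e-04]  ψ = [0, 0, 0]  (obs o_3=4)
t=4: δ = [1.695e-05, 1.130e-05, 1.884e-05]  ψ = [0, 0, 2]  (obs o_4=0)
t=5: δ = [7.064e-07, 3.925e-07, 1.308e-06]  ψ = [0, 2, 2]  (obs o_5=4)
backtrack: best end state = 2; path = [1, 0, 0, 2, 2, 2]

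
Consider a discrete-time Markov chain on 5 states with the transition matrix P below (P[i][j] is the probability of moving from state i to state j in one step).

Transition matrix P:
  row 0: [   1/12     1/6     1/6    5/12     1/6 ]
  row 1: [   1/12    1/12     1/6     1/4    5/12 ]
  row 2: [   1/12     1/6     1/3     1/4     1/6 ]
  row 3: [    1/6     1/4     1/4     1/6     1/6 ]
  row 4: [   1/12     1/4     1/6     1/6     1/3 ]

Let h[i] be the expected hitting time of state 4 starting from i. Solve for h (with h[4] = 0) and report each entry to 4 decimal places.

h = [4.7505, 3.6652, 4.7648, 4.6791, 0.0000]

First-step conditioning: h[4] = 0; for i ≠ 4, h[i] = 1 + Σ_k P[i][k]·h[k].
  h[0] = 1 + 1/12·h[0] + 1/6·h[1] + 1/6·h[2] + 5/12·h[3]
  h[1] = 1 + 1/12·h[0] + 1/12·h[1] + 1/6·h[2] + 1/4·h[3]
  h[2] = 1 + 1/12·h[0] + 1/6·h[1] + 1/3·h[2] + 1/4·h[3]
  h[3] = 1 + 1/6·h[0] + 1/4·h[1] + 1/4·h[2] + 1/6·h[3]
Solving the 4×4 linear system over states ≠ 4 gives exactly h = [11976/2521, 9240/2521, 12012/2521, 11796/2521, 0] (h[4] = 0 is the target).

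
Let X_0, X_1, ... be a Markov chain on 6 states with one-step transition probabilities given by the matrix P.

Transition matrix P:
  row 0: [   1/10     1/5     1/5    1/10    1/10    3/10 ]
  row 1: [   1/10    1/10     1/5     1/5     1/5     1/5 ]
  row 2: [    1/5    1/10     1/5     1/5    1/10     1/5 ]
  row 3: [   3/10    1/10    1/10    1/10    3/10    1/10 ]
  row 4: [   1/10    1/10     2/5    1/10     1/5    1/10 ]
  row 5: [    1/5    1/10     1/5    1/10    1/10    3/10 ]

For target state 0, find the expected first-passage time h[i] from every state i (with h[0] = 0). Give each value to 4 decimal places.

First-step conditioning: h[0] = 0; for i ≠ 0, h[i] = 1 + Σ_k P[i][k]·h[k].
  h[1] = 1 + 1/10·h[1] + 1/5·h[2] + 1/5·h[3] + 1/5·h[4] + 1/5·h[5]
  h[2] = 1 + 1/10·h[1] + 1/5·h[2] + 1/5·h[3] + 1/10·h[4] + 1/5·h[5]
  h[3] = 1 + 1/10·h[1] + 1/10·h[2] + 1/10·h[3] + 3/10·h[4] + 1/10·h[5]
  h[4] = 1 + 1/10·h[1] + 2/5·h[2] + 1/10·h[3] + 1/5·h[4] + 1/10·h[5]
  h[5] = 1 + 1/10·h[1] + 1/5·h[2] + 1/10·h[3] + 1/10·h[4] + 3/10·h[5]
Solving the 5×5 linear system over states ≠ 0 gives exactly h = [0, 4160/709, 11225/2127, 20875/4254, 12550/2127, 22625/4254] (h[0] = 0 is the target).

h = [0.0000, 5.8674, 5.2774, 4.9071, 5.9003, 5.3185]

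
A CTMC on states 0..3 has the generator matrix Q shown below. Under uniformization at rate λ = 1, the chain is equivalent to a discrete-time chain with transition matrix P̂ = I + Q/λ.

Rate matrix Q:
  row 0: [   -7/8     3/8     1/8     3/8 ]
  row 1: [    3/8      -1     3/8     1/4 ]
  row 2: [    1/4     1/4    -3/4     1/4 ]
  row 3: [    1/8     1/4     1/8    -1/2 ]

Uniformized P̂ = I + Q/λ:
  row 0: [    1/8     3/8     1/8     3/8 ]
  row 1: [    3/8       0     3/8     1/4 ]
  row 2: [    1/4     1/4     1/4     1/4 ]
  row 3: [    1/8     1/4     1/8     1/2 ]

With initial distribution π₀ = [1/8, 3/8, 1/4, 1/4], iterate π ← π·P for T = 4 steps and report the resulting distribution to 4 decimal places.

t=0: π = [0.1250, 0.3750, 0.2500, 0.2500]
t=1: π = [0.2500, 0.1719, 0.2500, 0.3281]
t=2: π = [0.1992, 0.2383, 0.1992, 0.3633]
t=3: π = [0.2095, 0.2153, 0.2095, 0.3657]
t=4: π = [0.2050, 0.2224, 0.2050, 0.3676]

π = [0.2050, 0.2224, 0.2050, 0.3676]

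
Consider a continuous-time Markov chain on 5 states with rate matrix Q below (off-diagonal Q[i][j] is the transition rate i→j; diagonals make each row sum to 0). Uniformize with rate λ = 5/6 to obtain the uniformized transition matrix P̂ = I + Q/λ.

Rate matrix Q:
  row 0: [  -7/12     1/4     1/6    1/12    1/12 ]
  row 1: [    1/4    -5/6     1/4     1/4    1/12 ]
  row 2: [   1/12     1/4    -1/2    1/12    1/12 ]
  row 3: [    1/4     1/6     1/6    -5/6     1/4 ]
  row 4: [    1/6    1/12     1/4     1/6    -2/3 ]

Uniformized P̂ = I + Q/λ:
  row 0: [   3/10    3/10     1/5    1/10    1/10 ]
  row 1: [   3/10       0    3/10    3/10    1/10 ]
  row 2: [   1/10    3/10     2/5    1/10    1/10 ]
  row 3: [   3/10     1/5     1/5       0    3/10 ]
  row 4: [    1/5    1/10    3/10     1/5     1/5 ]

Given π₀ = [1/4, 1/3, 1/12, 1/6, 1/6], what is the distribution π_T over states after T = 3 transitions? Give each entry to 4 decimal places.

π = [0.2285, 0.1950, 0.2923, 0.1437, 0.1405]

t=0: π = [0.2500, 0.3333, 0.0833, 0.1667, 0.1667]
t=1: π = [0.2667, 0.1500, 0.2667, 0.1667, 0.1500]
t=2: π = [0.2317, 0.2083, 0.2833, 0.1283, 0.1483]
t=3: π = [0.2285, 0.1950, 0.2923, 0.1437, 0.1405]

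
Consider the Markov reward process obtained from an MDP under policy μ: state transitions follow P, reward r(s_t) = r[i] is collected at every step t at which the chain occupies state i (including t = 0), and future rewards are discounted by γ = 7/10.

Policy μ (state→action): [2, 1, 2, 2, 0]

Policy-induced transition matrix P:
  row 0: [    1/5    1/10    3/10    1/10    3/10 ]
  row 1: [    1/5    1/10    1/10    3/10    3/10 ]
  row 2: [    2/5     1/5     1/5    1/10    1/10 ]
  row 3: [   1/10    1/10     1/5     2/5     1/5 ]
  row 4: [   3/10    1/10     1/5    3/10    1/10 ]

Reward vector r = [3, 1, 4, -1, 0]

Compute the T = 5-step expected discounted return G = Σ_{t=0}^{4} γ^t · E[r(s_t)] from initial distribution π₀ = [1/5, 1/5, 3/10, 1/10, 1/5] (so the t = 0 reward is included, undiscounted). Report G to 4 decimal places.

t=0: π = [0.2000, 0.2000, 0.3000, 0.1000, 0.2000], E[r] = 1.9000, γ^t·E[r] = 1.900000, running G = 1.900000
t=1: π = [0.2700, 0.1300, 0.2000, 0.2100, 0.1900], E[r] = 1.5300, γ^t·E[r] = 1.071000, running G = 2.971000
t=2: π = [0.2380, 0.1200, 0.2140, 0.2270, 0.2010], E[r] = 1.4630, γ^t·E[r] = 0.716870, running G = 3.687870
t=3: π = [0.2402, 0.1214, 0.2118, 0.2323, 0.1943], E[r] = 1.4569, γ^t·E[r] = 0.499717, running G = 4.187587
t=4: π = [0.2386, 0.1212, 0.2119, 0.2328, 0.1956], E[r] = 1.4516, γ^t·E[r] = 0.348517, running G = 4.536104

G = 4.5361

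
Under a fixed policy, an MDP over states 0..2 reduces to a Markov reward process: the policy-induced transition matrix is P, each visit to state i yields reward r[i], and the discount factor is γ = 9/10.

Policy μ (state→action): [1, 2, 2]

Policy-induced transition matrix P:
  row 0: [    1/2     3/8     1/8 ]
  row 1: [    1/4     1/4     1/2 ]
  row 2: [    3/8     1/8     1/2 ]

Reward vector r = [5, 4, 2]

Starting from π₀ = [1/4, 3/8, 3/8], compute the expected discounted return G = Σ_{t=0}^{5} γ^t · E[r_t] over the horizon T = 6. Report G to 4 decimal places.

t=0: π = [0.2500, 0.3750, 0.3750], E[r] = 3.5000, γ^t·E[r] = 3.500000, running G = 3.500000
t=1: π = [0.3594, 0.2344, 0.4063], E[r] = 3.5469, γ^t·E[r] = 3.192188, running G = 6.692188
t=2: π = [0.3906, 0.2441, 0.3652], E[r] = 3.6602, γ^t·E[r] = 2.964727, running G = 9.656914
t=3: π = [0.3933, 0.2532, 0.3535], E[r] = 3.6863, γ^t·E[r] = 2.687298, running G = 12.344212
t=4: π = [0.3925, 0.2550, 0.3525], E[r] = 3.6875, γ^t·E[r] = 2.419369, running G = 14.763580
t=5: π = [0.3922, 0.2550, 0.3528], E[r] = 3.6866, γ^t·E[r] = 2.176889, running G = 16.940469

G = 16.9405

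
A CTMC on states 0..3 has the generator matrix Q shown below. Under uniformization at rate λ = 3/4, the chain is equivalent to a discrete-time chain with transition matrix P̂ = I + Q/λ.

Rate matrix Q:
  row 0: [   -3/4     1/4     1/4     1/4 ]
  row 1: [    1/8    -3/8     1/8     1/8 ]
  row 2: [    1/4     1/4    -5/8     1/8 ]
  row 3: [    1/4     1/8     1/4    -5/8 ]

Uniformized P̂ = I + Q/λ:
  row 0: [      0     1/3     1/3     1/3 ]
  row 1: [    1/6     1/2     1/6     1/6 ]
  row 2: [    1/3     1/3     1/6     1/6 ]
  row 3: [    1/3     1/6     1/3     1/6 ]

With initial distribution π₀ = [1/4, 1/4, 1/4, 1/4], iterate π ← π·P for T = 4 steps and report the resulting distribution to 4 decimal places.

t=0: π = [0.2500, 0.2500, 0.2500, 0.2500]
t=1: π = [0.2083, 0.3333, 0.2500, 0.2083]
t=2: π = [0.2083, 0.3542, 0.2361, 0.2014]
t=3: π = [0.2049, 0.3588, 0.2350, 0.2014]
t=4: π = [0.2052, 0.3596, 0.2344, 0.2008]

π = [0.2052, 0.3596, 0.2344, 0.2008]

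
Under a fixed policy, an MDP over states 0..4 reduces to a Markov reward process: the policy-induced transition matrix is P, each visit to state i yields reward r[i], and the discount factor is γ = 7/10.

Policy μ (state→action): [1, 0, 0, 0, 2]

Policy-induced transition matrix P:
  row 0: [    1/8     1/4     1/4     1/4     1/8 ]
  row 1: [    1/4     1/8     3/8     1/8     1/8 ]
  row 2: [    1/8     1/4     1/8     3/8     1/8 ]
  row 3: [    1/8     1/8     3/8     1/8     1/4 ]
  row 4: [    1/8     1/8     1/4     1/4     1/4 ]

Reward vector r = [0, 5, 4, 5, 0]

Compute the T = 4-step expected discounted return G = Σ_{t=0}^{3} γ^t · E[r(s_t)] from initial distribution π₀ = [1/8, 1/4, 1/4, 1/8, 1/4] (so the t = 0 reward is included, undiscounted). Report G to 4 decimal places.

G = 7.6387

t=0: π = [0.1250, 0.2500, 0.2500, 0.1250, 0.2500], E[r] = 2.8750, γ^t·E[r] = 2.875000, running G = 2.875000
t=1: π = [0.1563, 0.1719, 0.2656, 0.2344, 0.1719], E[r] = 3.0938, γ^t·E[r] = 2.165625, running G = 5.040625
t=2: π = [0.1465, 0.1777, 0.2676, 0.2324, 0.1758], E[r] = 3.1211, γ^t·E[r] = 1.529336, running G = 6.569961
t=3: π = [0.1472, 0.1768, 0.2678, 0.2322, 0.1760], E[r] = 3.1160, γ^t·E[r] = 1.068777, running G = 7.638738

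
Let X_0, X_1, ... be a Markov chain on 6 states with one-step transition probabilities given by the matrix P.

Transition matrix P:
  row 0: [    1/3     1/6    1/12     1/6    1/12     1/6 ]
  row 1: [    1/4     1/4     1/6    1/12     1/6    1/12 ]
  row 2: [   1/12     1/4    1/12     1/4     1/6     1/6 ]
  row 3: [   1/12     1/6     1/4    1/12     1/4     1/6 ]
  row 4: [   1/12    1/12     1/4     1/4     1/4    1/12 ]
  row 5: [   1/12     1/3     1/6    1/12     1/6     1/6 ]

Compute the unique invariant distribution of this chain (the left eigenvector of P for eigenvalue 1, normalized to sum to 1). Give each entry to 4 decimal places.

π = [0.1567, 0.2050, 0.1677, 0.1546, 0.1816, 0.1344]

Balance equations π_j = Σ_i π_i·P[i][j]:
  π_0 = 1/3·π_0 + 1/4·π_1 + 1/12·π_2 + 1/12·π_3 + 1/12·π_4 + 1/12·π_5
  π_1 = 1/6·π_0 + 1/4·π_1 + 1/4·π_2 + 1/6·π_3 + 1/12·π_4 + 1/3·π_5
  π_2 = 1/12·π_0 + 1/6·π_1 + 1/12·π_2 + 1/4·π_3 + 1/4·π_4 + 1/6·π_5
  π_3 = 1/6·π_0 + 1/12·π_1 + 1/4·π_2 + 1/12·π_3 + 1/4·π_4 + 1/12·π_5
  π_4 = 1/12·π_0 + 1/6·π_1 + 1/6·π_2 + 1/4·π_3 + 1/4·π_4 + 1/6·π_5
  normalize: π_0 + π_1 + π_2 + π_3 + π_4 + π_5 = 1
Solving the linear system gives exactly π = [342/2183, 895/4366, 366/2183, 675/4366, 793/4366, 587/4366].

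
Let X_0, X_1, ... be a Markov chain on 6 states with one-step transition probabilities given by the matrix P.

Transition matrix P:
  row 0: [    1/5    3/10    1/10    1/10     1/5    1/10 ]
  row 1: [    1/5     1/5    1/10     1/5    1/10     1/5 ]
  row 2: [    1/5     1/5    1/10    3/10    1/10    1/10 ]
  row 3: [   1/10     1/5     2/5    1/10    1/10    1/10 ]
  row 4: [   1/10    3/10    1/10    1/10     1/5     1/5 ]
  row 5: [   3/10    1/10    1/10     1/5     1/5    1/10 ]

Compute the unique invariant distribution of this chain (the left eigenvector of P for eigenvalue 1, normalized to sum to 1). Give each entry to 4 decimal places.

Balance equations π_j = Σ_i π_i·P[i][j]:
  π_0 = 1/5·π_0 + 1/5·π_1 + 1/5·π_2 + 1/10·π_3 + 1/10·π_4 + 3/10·π_5
  π_1 = 3/10·π_0 + 1/5·π_1 + 1/5·π_2 + 1/5·π_3 + 3/10·π_4 + 1/10·π_5
  π_2 = 1/10·π_0 + 1/10·π_1 + 1/10·π_2 + 2/5·π_3 + 1/10·π_4 + 1/10·π_5
  π_3 = 1/10·π_0 + 1/5·π_1 + 3/10·π_2 + 1/10·π_3 + 1/10·π_4 + 1/5·π_5
  π_4 = 1/5·π_0 + 1/10·π_1 + 1/10·π_2 + 1/10·π_3 + 1/5·π_4 + 1/5·π_5
  normalize: π_0 + π_1 + π_2 + π_3 + π_4 + π_5 = 1
Solving the linear system gives exactly π = [9727/53313, 23377/106626, 5319/35542, 8824/53313, 5209/35542, 14563/106626].

π = [0.1825, 0.2192, 0.1497, 0.1655, 0.1466, 0.1366]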